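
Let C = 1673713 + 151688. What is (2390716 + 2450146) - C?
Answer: 3015461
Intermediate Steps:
C = 1825401
(2390716 + 2450146) - C = (2390716 + 2450146) - 1*1825401 = 4840862 - 1825401 = 3015461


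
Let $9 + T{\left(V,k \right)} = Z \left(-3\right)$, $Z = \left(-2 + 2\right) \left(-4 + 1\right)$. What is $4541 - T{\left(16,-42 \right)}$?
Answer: $4550$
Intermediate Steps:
$Z = 0$ ($Z = 0 \left(-3\right) = 0$)
$T{\left(V,k \right)} = -9$ ($T{\left(V,k \right)} = -9 + 0 \left(-3\right) = -9 + 0 = -9$)
$4541 - T{\left(16,-42 \right)} = 4541 - -9 = 4541 + 9 = 4550$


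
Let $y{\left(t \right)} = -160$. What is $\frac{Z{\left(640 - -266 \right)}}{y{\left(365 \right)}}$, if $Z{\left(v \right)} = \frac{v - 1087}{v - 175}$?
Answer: $\frac{181}{116960} \approx 0.0015475$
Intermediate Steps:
$Z{\left(v \right)} = \frac{-1087 + v}{-175 + v}$
$\frac{Z{\left(640 - -266 \right)}}{y{\left(365 \right)}} = \frac{\frac{1}{-175 + \left(640 - -266\right)} \left(-1087 + \left(640 - -266\right)\right)}{-160} = \frac{-1087 + \left(640 + 266\right)}{-175 + \left(640 + 266\right)} \left(- \frac{1}{160}\right) = \frac{-1087 + 906}{-175 + 906} \left(- \frac{1}{160}\right) = \frac{1}{731} \left(-181\right) \left(- \frac{1}{160}\right) = \left(- \frac{181}{731}\right) \left(- \frac{1}{160}\right) = \frac{181}{116960}$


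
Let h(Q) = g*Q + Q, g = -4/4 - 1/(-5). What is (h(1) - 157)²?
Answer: 614656/25 ≈ 24586.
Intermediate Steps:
g = -⅘ (g = -4*¼ - 1*(-⅕) = -1 + ⅕ = -⅘ ≈ -0.80000)
h(Q) = Q/5 (h(Q) = -4*Q/5 + Q = Q/5)
(h(1) - 157)² = ((⅕)*1 - 157)² = (⅕ - 157)² = (-784/5)² = 614656/25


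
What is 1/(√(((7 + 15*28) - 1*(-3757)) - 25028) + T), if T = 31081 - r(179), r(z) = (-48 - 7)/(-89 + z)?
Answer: 10070442/313012315417 - 1944*I*√579/313012315417 ≈ 3.2173e-5 - 1.4944e-7*I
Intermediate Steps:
r(z) = -55/(-89 + z)
T = 559469/18 (T = 31081 - (-55)/(-89 + 179) = 31081 - (-55)/90 = 31081 - 1*(-11/18) = 31081 + 11/18 = 559469/18 ≈ 31082.)
1/(√(((7 + 15*28) - 1*(-3757)) - 25028) + T) = 1/(√(((7 + 15*28) - 1*(-3757)) - 25028) + 559469/18) = 1/(√(((7 + 420) + 3757) - 25028) + 559469/18) = 1/(√((427 + 3757) - 25028) + 559469/18) = 1/(√(4184 - 25028) + 559469/18) = 1/(√(-20844) + 559469/18) = 1/(6*I*√579 + 559469/18) = 1/(559469/18 + 6*I*√579)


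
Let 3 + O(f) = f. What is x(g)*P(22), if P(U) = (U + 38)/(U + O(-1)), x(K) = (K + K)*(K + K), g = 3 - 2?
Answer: 40/3 ≈ 13.333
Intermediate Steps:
g = 1
O(f) = -3 + f
x(K) = 4*K**2 (x(K) = (2*K)*(2*K) = 4*K**2)
P(U) = (38 + U)/(-4 + U) (P(U) = (U + 38)/(U + (-3 - 1)) = (38 + U)/(U - 4) = (38 + U)/(-4 + U))
x(g)*P(22) = (4*1**2)*((38 + 22)/(-4 + 22)) = (4*1)*(60/18) = 4*((1/18)*60) = 4*(10/3) = 40/3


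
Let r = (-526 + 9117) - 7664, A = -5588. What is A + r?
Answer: -4661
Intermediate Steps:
r = 927 (r = 8591 - 7664 = 927)
A + r = -5588 + 927 = -4661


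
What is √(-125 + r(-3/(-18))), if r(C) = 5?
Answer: 2*I*√30 ≈ 10.954*I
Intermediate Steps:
√(-125 + r(-3/(-18))) = √(-125 + 5) = √(-120) = 2*I*√30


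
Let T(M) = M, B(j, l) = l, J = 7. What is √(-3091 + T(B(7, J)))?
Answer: 2*I*√771 ≈ 55.534*I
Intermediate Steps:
√(-3091 + T(B(7, J))) = √(-3091 + 7) = √(-3084) = 2*I*√771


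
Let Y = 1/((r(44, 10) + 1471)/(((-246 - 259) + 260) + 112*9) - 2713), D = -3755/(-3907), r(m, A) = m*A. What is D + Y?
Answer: 1108966357/1154299708 ≈ 0.96073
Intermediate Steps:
r(m, A) = A*m
D = 3755/3907 (D = -3755*(-1/3907) = 3755/3907 ≈ 0.96110)
Y = -109/295444 (Y = 1/((10*44 + 1471)/(((-246 - 259) + 260) + 112*9) - 2713) = 1/((440 + 1471)/((-505 + 260) + 1008) - 2713) = 1/(1911/(-245 + 1008) - 2713) = 1/(1911/763 - 2713) = 1/(1911*(1/763) - 2713) = 1/(273/109 - 2713) = 1/(-295444/109) = -109/295444 ≈ -0.00036894)
D + Y = 3755/3907 - 109/295444 = 1108966357/1154299708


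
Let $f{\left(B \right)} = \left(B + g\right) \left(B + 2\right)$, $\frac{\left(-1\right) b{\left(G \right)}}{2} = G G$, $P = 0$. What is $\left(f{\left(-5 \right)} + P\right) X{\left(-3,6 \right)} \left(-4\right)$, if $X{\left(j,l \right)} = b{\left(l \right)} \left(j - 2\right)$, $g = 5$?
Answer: $0$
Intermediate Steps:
$b{\left(G \right)} = - 2 G^{2}$ ($b{\left(G \right)} = - 2 G G = - 2 G^{2}$)
$f{\left(B \right)} = \left(2 + B\right) \left(5 + B\right)$ ($f{\left(B \right)} = \left(B + 5\right) \left(B + 2\right) = \left(5 + B\right) \left(2 + B\right) = \left(2 + B\right) \left(5 + B\right)$)
$X{\left(j,l \right)} = - 2 l^{2} \left(-2 + j\right)$ ($X{\left(j,l \right)} = - 2 l^{2} \left(j - 2\right) = - 2 l^{2} \left(-2 + j\right)$)
$\left(f{\left(-5 \right)} + P\right) X{\left(-3,6 \right)} \left(-4\right) = \left(\left(10 + \left(-5\right)^{2} + 7 \left(-5\right)\right) + 0\right) 2 \cdot 6^{2} \left(2 - -3\right) \left(-4\right) = \left(\left(10 + 25 - 35\right) + 0\right) 2 \cdot 36 \left(2 + 3\right) \left(-4\right) = \left(0 + 0\right) 2 \cdot 36 \cdot 5 \left(-4\right) = 0 \cdot 360 \left(-4\right) = 0 \left(-4\right) = 0$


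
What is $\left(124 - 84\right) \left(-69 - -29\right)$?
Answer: $-1600$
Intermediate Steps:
$\left(124 - 84\right) \left(-69 - -29\right) = 40 \left(-69 + 29\right) = 40 \left(-40\right) = -1600$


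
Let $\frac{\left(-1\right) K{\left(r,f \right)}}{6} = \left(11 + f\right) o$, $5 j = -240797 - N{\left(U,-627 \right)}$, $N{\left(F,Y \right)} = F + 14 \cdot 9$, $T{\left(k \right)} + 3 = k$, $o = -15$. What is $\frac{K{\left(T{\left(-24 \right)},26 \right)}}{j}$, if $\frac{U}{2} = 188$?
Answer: $- \frac{1850}{26811} \approx -0.069002$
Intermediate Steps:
$U = 376$ ($U = 2 \cdot 188 = 376$)
$T{\left(k \right)} = -3 + k$
$N{\left(F,Y \right)} = 126 + F$ ($N{\left(F,Y \right)} = F + 126 = 126 + F$)
$j = - \frac{241299}{5}$ ($j = \frac{-240797 - \left(126 + 376\right)}{5} = \frac{-240797 - 502}{5} = \frac{1}{5} \left(-241299\right) = - \frac{241299}{5} \approx -48260.0$)
$K{\left(r,f \right)} = 990 + 90 f$ ($K{\left(r,f \right)} = - 6 \left(11 + f\right) \left(-15\right) = - 6 \left(-165 - 15 f\right) = 990 + 90 f$)
$\frac{K{\left(T{\left(-24 \right)},26 \right)}}{j} = \frac{990 + 90 \cdot 26}{- \frac{241299}{5}} = \left(990 + 2340\right) \left(- \frac{5}{241299}\right) = 3330 \left(- \frac{5}{241299}\right) = - \frac{1850}{26811}$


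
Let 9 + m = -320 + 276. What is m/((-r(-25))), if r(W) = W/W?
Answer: 53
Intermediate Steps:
r(W) = 1
m = -53 (m = -9 + (-320 + 276) = -9 - 44 = -53)
m/((-r(-25))) = -53/((-1*1)) = -53/(-1) = -53*(-1) = 53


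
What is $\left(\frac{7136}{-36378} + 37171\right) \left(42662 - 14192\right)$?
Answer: $\frac{6416186636990}{6063} \approx 1.0583 \cdot 10^{9}$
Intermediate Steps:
$\left(\frac{7136}{-36378} + 37171\right) \left(42662 - 14192\right) = \left(7136 \left(- \frac{1}{36378}\right) + 37171\right) 28470 = \left(- \frac{3568}{18189} + 37171\right) 28470 = \frac{676099751}{18189} \cdot 28470 = \frac{6416186636990}{6063}$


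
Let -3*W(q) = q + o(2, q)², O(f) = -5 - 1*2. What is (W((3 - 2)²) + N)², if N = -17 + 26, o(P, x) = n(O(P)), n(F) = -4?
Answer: 100/9 ≈ 11.111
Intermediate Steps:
O(f) = -7 (O(f) = -5 - 2 = -7)
o(P, x) = -4
N = 9
W(q) = -16/3 - q/3 (W(q) = -(q + (-4)²)/3 = -(q + 16)/3 = -(16 + q)/3 = -16/3 - q/3)
(W((3 - 2)²) + N)² = ((-16/3 - (3 - 2)²/3) + 9)² = ((-16/3 - ⅓*1²) + 9)² = ((-16/3 - ⅓*1) + 9)² = ((-16/3 - ⅓) + 9)² = (-17/3 + 9)² = (10/3)² = 100/9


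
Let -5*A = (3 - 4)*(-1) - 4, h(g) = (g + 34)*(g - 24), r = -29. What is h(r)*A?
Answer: -159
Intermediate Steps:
h(g) = (-24 + g)*(34 + g) (h(g) = (34 + g)*(-24 + g) = (-24 + g)*(34 + g))
A = ⅗ (A = -((3 - 4)*(-1) - 4)/5 = -(-1*(-1) - 4)/5 = -(1 - 4)/5 = -⅕*(-3) = ⅗ ≈ 0.60000)
h(r)*A = (-816 + (-29)² + 10*(-29))*(⅗) = (-816 + 841 - 290)*(⅗) = -265*⅗ = -159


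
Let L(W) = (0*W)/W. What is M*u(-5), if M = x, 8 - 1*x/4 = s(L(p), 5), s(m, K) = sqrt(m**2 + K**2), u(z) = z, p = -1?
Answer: -60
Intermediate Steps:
L(W) = 0 (L(W) = 0/W = 0)
s(m, K) = sqrt(K**2 + m**2)
x = 12 (x = 32 - 4*sqrt(5**2 + 0**2) = 32 - 4*sqrt(25 + 0) = 32 - 4*sqrt(25) = 32 - 4*5 = 32 - 20 = 12)
M = 12
M*u(-5) = 12*(-5) = -60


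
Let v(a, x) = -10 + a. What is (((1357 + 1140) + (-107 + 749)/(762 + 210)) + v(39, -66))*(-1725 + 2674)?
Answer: 388443731/162 ≈ 2.3978e+6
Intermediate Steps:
(((1357 + 1140) + (-107 + 749)/(762 + 210)) + v(39, -66))*(-1725 + 2674) = (((1357 + 1140) + (-107 + 749)/(762 + 210)) + (-10 + 39))*(-1725 + 2674) = ((2497 + 642/972) + 29)*949 = ((2497 + 642*(1/972)) + 29)*949 = ((2497 + 107/162) + 29)*949 = (404621/162 + 29)*949 = (409319/162)*949 = 388443731/162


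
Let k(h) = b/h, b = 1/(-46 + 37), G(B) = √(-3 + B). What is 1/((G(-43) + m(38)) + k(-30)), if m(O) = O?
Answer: 2770470/108641521 - 72900*I*√46/108641521 ≈ 0.025501 - 0.004551*I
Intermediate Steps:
b = -⅑ (b = 1/(-9) = -⅑ ≈ -0.11111)
k(h) = -1/(9*h)
1/((G(-43) + m(38)) + k(-30)) = 1/((√(-3 - 43) + 38) - ⅑/(-30)) = 1/((√(-46) + 38) - ⅑*(-1/30)) = 1/((I*√46 + 38) + 1/270) = 1/((38 + I*√46) + 1/270) = 1/(10261/270 + I*√46)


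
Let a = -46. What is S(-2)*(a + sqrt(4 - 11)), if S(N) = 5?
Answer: -230 + 5*I*sqrt(7) ≈ -230.0 + 13.229*I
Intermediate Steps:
S(-2)*(a + sqrt(4 - 11)) = 5*(-46 + sqrt(4 - 11)) = 5*(-46 + sqrt(-7)) = 5*(-46 + I*sqrt(7)) = -230 + 5*I*sqrt(7)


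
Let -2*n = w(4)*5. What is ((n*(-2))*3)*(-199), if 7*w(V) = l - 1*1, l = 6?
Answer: -14925/7 ≈ -2132.1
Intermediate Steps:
w(V) = 5/7 (w(V) = (6 - 1*1)/7 = (6 - 1)/7 = (1/7)*5 = 5/7)
n = -25/14 (n = -5*5/14 = -1/2*25/7 = -25/14 ≈ -1.7857)
((n*(-2))*3)*(-199) = (-25/14*(-2)*3)*(-199) = ((25/7)*3)*(-199) = (75/7)*(-199) = -14925/7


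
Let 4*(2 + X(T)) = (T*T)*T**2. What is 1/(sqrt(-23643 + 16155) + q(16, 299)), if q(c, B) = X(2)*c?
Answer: -I/(-32*I + 24*sqrt(13)) ≈ 0.0037594 - 0.010166*I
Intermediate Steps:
X(T) = -2 + T**4/4 (X(T) = -2 + ((T*T)*T**2)/4 = -2 + (T**2*T**2)/4 = -2 + T**4/4)
q(c, B) = 2*c (q(c, B) = (-2 + (1/4)*2**4)*c = (-2 + (1/4)*16)*c = (-2 + 4)*c = 2*c)
1/(sqrt(-23643 + 16155) + q(16, 299)) = 1/(sqrt(-23643 + 16155) + 2*16) = 1/(sqrt(-7488) + 32) = 1/(24*I*sqrt(13) + 32) = 1/(32 + 24*I*sqrt(13))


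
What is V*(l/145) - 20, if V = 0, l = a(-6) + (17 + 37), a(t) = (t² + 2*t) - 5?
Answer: -20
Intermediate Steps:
a(t) = -5 + t² + 2*t
l = 73 (l = (-5 + (-6)² + 2*(-6)) + (17 + 37) = (-5 + 36 - 12) + 54 = 19 + 54 = 73)
V*(l/145) - 20 = 0*(73/145) - 20 = 0 - 20 = -20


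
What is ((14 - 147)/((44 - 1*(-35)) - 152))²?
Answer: 17689/5329 ≈ 3.3194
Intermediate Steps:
((14 - 147)/((44 - 1*(-35)) - 152))² = (-133/((44 + 35) - 152))² = (-133/(79 - 152))² = (-133/(-73))² = (-133*(-1/73))² = (133/73)² = 17689/5329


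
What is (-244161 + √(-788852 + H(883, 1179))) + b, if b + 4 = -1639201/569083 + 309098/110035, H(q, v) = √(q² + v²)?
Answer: -15289384298789226/62619047905 + I*√(788852 - √2169730) ≈ -2.4417e+5 + 887.34*I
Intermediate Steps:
b = -254943256521/62619047905 (b = -4 + (-1639201/569083 + 309098/110035) = -4 - 4467064901/62619047905 = -254943256521/62619047905 ≈ -4.0713)
(-244161 + √(-788852 + H(883, 1179))) + b = (-244161 + √(-788852 + √(883² + 1179²))) - 254943256521/62619047905 = (-244161 + √(-788852 + √(779689 + 1390041))) - 254943256521/62619047905 = (-244161 + √(-788852 + √2169730)) - 254943256521/62619047905 = -15289384298789226/62619047905 + √(-788852 + √2169730)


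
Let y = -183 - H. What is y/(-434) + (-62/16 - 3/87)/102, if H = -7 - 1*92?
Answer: 113867/733584 ≈ 0.15522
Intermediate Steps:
H = -99 (H = -7 - 92 = -99)
y = -84 (y = -183 - 1*(-99) = -183 + 99 = -84)
y/(-434) + (-62/16 - 3/87)/102 = -84/(-434) + (-62/16 - 3/87)/102 = -84*(-1/434) + (-62*1/16 - 3*1/87)*(1/102) = 6/31 + (-31/8 - 1/29)*(1/102) = 6/31 - 907/232*1/102 = 6/31 - 907/23664 = 113867/733584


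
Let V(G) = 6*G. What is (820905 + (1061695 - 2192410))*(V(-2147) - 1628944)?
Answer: 508654113060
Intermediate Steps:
(820905 + (1061695 - 2192410))*(V(-2147) - 1628944) = (820905 + (1061695 - 2192410))*(6*(-2147) - 1628944) = (820905 - 1130715)*(-12882 - 1628944) = -309810*(-1641826) = 508654113060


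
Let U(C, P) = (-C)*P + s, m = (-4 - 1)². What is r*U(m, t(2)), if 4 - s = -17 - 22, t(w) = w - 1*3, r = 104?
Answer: 7072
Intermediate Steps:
t(w) = -3 + w (t(w) = w - 3 = -3 + w)
s = 43 (s = 4 - (-17 - 22) = 4 - 1*(-39) = 4 + 39 = 43)
m = 25 (m = (-5)² = 25)
U(C, P) = 43 - C*P (U(C, P) = (-C)*P + 43 = -C*P + 43 = 43 - C*P)
r*U(m, t(2)) = 104*(43 - 1*25*(-3 + 2)) = 104*(43 - 1*25*(-1)) = 104*(43 + 25) = 104*68 = 7072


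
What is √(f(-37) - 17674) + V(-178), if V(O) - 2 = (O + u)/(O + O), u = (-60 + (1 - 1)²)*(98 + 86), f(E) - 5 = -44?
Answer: 5965/178 + I*√17713 ≈ 33.511 + 133.09*I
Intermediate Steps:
f(E) = -39 (f(E) = 5 - 44 = -39)
u = -11040 (u = (-60 + 0²)*184 = (-60 + 0)*184 = -60*184 = -11040)
V(O) = 2 + (-11040 + O)/(2*O) (V(O) = 2 + (O - 11040)/(O + O) = 2 + (-11040 + O)/((2*O)) = 2 + (-11040 + O)*(1/(2*O)) = 2 + (-11040 + O)/(2*O))
√(f(-37) - 17674) + V(-178) = √(-39 - 17674) + (5/2 - 5520/(-178)) = √(-17713) + (5/2 - 5520*(-1/178)) = I*√17713 + (5/2 + 2760/89) = I*√17713 + 5965/178 = 5965/178 + I*√17713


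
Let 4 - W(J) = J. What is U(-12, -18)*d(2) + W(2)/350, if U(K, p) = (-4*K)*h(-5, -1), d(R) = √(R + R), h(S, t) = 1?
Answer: 16801/175 ≈ 96.006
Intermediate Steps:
W(J) = 4 - J
d(R) = √2*√R (d(R) = √(2*R) = √2*√R)
U(K, p) = -4*K (U(K, p) = -4*K*1 = -4*K)
U(-12, -18)*d(2) + W(2)/350 = (-4*(-12))*(√2*√2) + (4 - 1*2)/350 = 48*2 + (4 - 2)*(1/350) = 96 + 2*(1/350) = 96 + 1/175 = 16801/175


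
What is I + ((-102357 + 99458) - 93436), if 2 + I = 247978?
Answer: 151641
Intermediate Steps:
I = 247976 (I = -2 + 247978 = 247976)
I + ((-102357 + 99458) - 93436) = 247976 + ((-102357 + 99458) - 93436) = 247976 + (-2899 - 93436) = 247976 - 96335 = 151641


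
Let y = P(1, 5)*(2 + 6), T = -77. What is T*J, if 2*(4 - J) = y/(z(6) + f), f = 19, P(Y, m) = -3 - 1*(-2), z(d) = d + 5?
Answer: -4774/15 ≈ -318.27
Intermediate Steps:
z(d) = 5 + d
P(Y, m) = -1 (P(Y, m) = -3 + 2 = -1)
y = -8 (y = -(2 + 6) = -1*8 = -8)
J = 62/15 (J = 4 - (-4)/((5 + 6) + 19) = 4 - (-4)/(11 + 19) = 4 - (-4)/30 = 4 - 1/2*(-4/15) = 4 + 2/15 = 62/15 ≈ 4.1333)
T*J = -77*62/15 = -4774/15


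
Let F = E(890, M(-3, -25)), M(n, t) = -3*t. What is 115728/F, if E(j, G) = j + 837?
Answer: 115728/1727 ≈ 67.011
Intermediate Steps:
E(j, G) = 837 + j
F = 1727 (F = 837 + 890 = 1727)
115728/F = 115728/1727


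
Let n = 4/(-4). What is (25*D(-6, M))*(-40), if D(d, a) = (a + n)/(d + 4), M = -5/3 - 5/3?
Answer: -6500/3 ≈ -2166.7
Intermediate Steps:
n = -1 (n = 4*(-1/4) = -1)
M = -10/3 (M = -5*1/3 - 5*1/3 = -5/3 - 5/3 = -10/3 ≈ -3.3333)
D(d, a) = (-1 + a)/(4 + d) (D(d, a) = (a - 1)/(d + 4) = (-1 + a)/(4 + d))
(25*D(-6, M))*(-40) = (25*((-1 - 10/3)/(4 - 6)))*(-40) = (25*(-13/3/(-2)))*(-40) = (25*(-1/2*(-13/3)))*(-40) = (25*(13/6))*(-40) = (325/6)*(-40) = -6500/3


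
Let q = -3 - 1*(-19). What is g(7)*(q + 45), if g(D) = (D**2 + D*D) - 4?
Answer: 5734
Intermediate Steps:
q = 16 (q = -3 + 19 = 16)
g(D) = -4 + 2*D**2 (g(D) = (D**2 + D**2) - 4 = 2*D**2 - 4 = -4 + 2*D**2)
g(7)*(q + 45) = (-4 + 2*7**2)*(16 + 45) = (-4 + 2*49)*61 = (-4 + 98)*61 = 94*61 = 5734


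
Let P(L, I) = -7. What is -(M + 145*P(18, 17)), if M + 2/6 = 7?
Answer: 3025/3 ≈ 1008.3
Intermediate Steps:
M = 20/3 (M = -⅓ + 7 = 20/3 ≈ 6.6667)
-(M + 145*P(18, 17)) = -(20/3 + 145*(-7)) = -(20/3 - 1015) = -1*(-3025/3) = 3025/3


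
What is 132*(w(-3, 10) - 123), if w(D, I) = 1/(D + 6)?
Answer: -16192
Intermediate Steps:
w(D, I) = 1/(6 + D)
132*(w(-3, 10) - 123) = 132*(1/(6 - 3) - 123) = 132*(1/3 - 123) = 132*(⅓ - 123) = 132*(-368/3) = -16192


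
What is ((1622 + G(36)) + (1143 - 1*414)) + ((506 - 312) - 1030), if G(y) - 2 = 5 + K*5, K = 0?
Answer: 1522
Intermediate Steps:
G(y) = 7 (G(y) = 2 + (5 + 0*5) = 2 + (5 + 0) = 2 + 5 = 7)
((1622 + G(36)) + (1143 - 1*414)) + ((506 - 312) - 1030) = ((1622 + 7) + (1143 - 1*414)) + ((506 - 312) - 1030) = (1629 + (1143 - 414)) + (194 - 1030) = (1629 + 729) - 836 = 2358 - 836 = 1522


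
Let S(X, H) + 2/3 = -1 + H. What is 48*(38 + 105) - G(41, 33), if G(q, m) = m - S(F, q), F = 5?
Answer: 20611/3 ≈ 6870.3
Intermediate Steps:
S(X, H) = -5/3 + H (S(X, H) = -⅔ + (-1 + H) = -5/3 + H)
G(q, m) = 5/3 + m - q (G(q, m) = m - (-5/3 + q) = m + (5/3 - q) = 5/3 + m - q)
48*(38 + 105) - G(41, 33) = 48*(38 + 105) - (5/3 + 33 - 1*41) = 48*143 - (5/3 + 33 - 41) = 6864 - 1*(-19/3) = 6864 + 19/3 = 20611/3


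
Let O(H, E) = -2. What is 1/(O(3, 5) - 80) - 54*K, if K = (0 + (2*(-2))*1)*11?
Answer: 194831/82 ≈ 2376.0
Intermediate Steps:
K = -44 (K = (0 - 4*1)*11 = (0 - 4)*11 = -4*11 = -44)
1/(O(3, 5) - 80) - 54*K = 1/(-2 - 80) - 54*(-44) = 1/(-82) + 2376 = -1/82 + 2376 = 194831/82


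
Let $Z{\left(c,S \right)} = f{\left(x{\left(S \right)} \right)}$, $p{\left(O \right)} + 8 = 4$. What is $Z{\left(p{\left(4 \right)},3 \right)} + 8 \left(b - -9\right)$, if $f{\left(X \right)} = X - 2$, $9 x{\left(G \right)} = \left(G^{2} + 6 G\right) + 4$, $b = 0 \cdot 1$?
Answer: $\frac{661}{9} \approx 73.444$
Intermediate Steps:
$p{\left(O \right)} = -4$ ($p{\left(O \right)} = -8 + 4 = -4$)
$b = 0$
$x{\left(G \right)} = \frac{4}{9} + \frac{G^{2}}{9} + \frac{2 G}{3}$ ($x{\left(G \right)} = \frac{\left(G^{2} + 6 G\right) + 4}{9} = \frac{4 + G^{2} + 6 G}{9} = \frac{4}{9} + \frac{G^{2}}{9} + \frac{2 G}{3}$)
$f{\left(X \right)} = -2 + X$
$Z{\left(c,S \right)} = - \frac{14}{9} + \frac{S^{2}}{9} + \frac{2 S}{3}$ ($Z{\left(c,S \right)} = -2 + \left(\frac{4}{9} + \frac{S^{2}}{9} + \frac{2 S}{3}\right) = - \frac{14}{9} + \frac{S^{2}}{9} + \frac{2 S}{3}$)
$Z{\left(p{\left(4 \right)},3 \right)} + 8 \left(b - -9\right) = \left(- \frac{14}{9} + \frac{3^{2}}{9} + \frac{2}{3} \cdot 3\right) + 8 \left(0 - -9\right) = \left(- \frac{14}{9} + \frac{1}{9} \cdot 9 + 2\right) + 8 \left(0 + 9\right) = \left(- \frac{14}{9} + 1 + 2\right) + 8 \cdot 9 = \frac{13}{9} + 72 = \frac{661}{9}$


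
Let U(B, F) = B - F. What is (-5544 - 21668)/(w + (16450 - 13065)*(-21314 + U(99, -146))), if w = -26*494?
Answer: 27212/71331409 ≈ 0.00038149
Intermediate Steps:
w = -12844 (w = -1*12844 = -12844)
(-5544 - 21668)/(w + (16450 - 13065)*(-21314 + U(99, -146))) = (-5544 - 21668)/(-12844 + (16450 - 13065)*(-21314 + (99 - 1*(-146)))) = -27212/(-12844 + 3385*(-21314 + (99 + 146))) = -27212/(-12844 + 3385*(-21314 + 245)) = -27212/(-12844 + 3385*(-21069)) = -27212/(-12844 - 71318565) = -27212/(-71331409) = -27212*(-1/71331409) = 27212/71331409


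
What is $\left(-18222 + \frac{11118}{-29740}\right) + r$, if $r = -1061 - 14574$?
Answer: $- \frac{503459149}{14870} \approx -33857.0$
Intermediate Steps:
$r = -15635$
$\left(-18222 + \frac{11118}{-29740}\right) + r = \left(-18222 + \frac{11118}{-29740}\right) - 15635 = \left(-18222 + 11118 \left(- \frac{1}{29740}\right)\right) - 15635 = \left(-18222 - \frac{5559}{14870}\right) - 15635 = - \frac{270966699}{14870} - 15635 = - \frac{503459149}{14870}$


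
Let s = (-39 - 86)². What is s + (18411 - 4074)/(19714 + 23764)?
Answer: 679358087/43478 ≈ 15625.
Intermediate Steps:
s = 15625 (s = (-125)² = 15625)
s + (18411 - 4074)/(19714 + 23764) = 15625 + (18411 - 4074)/(19714 + 23764) = 15625 + 14337/43478 = 679358087/43478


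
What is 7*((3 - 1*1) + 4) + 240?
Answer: 282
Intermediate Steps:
7*((3 - 1*1) + 4) + 240 = 7*((3 - 1) + 4) + 240 = 7*(2 + 4) + 240 = 7*6 + 240 = 42 + 240 = 282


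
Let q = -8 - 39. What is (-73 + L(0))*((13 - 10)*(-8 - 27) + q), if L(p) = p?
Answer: 11096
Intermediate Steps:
q = -47
(-73 + L(0))*((13 - 10)*(-8 - 27) + q) = (-73 + 0)*((13 - 10)*(-8 - 27) - 47) = -73*(3*(-35) - 47) = -73*(-105 - 47) = -73*(-152) = 11096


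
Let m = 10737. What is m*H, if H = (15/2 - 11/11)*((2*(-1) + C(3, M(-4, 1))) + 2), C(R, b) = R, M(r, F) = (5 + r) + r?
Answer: 418743/2 ≈ 2.0937e+5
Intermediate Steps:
M(r, F) = 5 + 2*r
H = 39/2 (H = (15/2 - 11/11)*((2*(-1) + 3) + 2) = (15*(½) - 11*1/11)*((-2 + 3) + 2) = (15/2 - 1)*(1 + 2) = (13/2)*3 = 39/2 ≈ 19.500)
m*H = 10737*(39/2) = 418743/2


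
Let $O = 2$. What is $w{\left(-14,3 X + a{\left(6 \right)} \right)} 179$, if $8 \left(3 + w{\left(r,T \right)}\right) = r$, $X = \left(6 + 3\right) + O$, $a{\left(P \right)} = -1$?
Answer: $- \frac{3401}{4} \approx -850.25$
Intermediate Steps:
$X = 11$ ($X = \left(6 + 3\right) + 2 = 9 + 2 = 11$)
$w{\left(r,T \right)} = -3 + \frac{r}{8}$
$w{\left(-14,3 X + a{\left(6 \right)} \right)} 179 = \left(-3 + \frac{1}{8} \left(-14\right)\right) 179 = \left(-3 - \frac{7}{4}\right) 179 = \left(- \frac{19}{4}\right) 179 = - \frac{3401}{4}$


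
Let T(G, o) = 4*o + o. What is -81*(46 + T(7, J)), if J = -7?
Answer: -891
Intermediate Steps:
T(G, o) = 5*o
-81*(46 + T(7, J)) = -81*(46 + 5*(-7)) = -81*(46 - 35) = -81*11 = -891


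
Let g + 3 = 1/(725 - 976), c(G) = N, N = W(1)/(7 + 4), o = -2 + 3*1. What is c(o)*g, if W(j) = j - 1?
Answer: 0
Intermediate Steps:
o = 1 (o = -2 + 3 = 1)
W(j) = -1 + j
N = 0 (N = (-1 + 1)/(7 + 4) = 0/11 = (1/11)*0 = 0)
c(G) = 0
g = -754/251 (g = -3 + 1/(725 - 976) = -3 + 1/(-251) = -3 - 1/251 = -754/251 ≈ -3.0040)
c(o)*g = 0*(-754/251) = 0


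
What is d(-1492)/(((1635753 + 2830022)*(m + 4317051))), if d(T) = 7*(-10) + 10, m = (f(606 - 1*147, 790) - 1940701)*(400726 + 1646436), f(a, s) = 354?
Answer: 12/3547790584100424265 ≈ 3.3824e-18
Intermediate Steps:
m = -3972204645214 (m = (354 - 1940701)*(400726 + 1646436) = -1940347*2047162 = -3972204645214)
d(T) = -60 (d(T) = -70 + 10 = -60)
d(-1492)/(((1635753 + 2830022)*(m + 4317051))) = -60*1/((-3972204645214 + 4317051)*(1635753 + 2830022)) = -60/(4465775*(-3972200328163)) = -60/(-17738952920502121325) = -60*(-1/17738952920502121325) = 12/3547790584100424265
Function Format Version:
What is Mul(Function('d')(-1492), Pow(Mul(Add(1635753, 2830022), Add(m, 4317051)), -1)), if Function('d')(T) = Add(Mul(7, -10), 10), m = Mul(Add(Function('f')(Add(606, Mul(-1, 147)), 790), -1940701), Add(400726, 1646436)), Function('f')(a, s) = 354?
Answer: Rational(12, 3547790584100424265) ≈ 3.3824e-18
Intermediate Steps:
m = -3972204645214 (m = Mul(Add(354, -1940701), Add(400726, 1646436)) = Mul(-1940347, 2047162) = -3972204645214)
Function('d')(T) = -60 (Function('d')(T) = Add(-70, 10) = -60)
Mul(Function('d')(-1492), Pow(Mul(Add(1635753, 2830022), Add(m, 4317051)), -1)) = Mul(-60, Pow(Mul(Add(1635753, 2830022), Add(-3972204645214, 4317051)), -1)) = Mul(-60, Pow(Mul(4465775, -3972200328163), -1)) = Mul(-60, Pow(-17738952920502121325, -1)) = Mul(-60, Rational(-1, 17738952920502121325)) = Rational(12, 3547790584100424265)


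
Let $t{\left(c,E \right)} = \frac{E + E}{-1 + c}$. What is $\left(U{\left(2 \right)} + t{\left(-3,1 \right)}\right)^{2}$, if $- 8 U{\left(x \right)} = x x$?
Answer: $1$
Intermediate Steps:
$U{\left(x \right)} = - \frac{x^{2}}{8}$ ($U{\left(x \right)} = - \frac{x x}{8} = - \frac{x^{2}}{8}$)
$t{\left(c,E \right)} = \frac{2 E}{-1 + c}$
$\left(U{\left(2 \right)} + t{\left(-3,1 \right)}\right)^{2} = \left(- \frac{2^{2}}{8} + 2 \cdot 1 \frac{1}{-1 - 3}\right)^{2} = \left(\left(- \frac{1}{8}\right) 4 + 2 \cdot 1 \frac{1}{-4}\right)^{2} = \left(- \frac{1}{2} + 2 \cdot 1 \left(- \frac{1}{4}\right)\right)^{2} = \left(- \frac{1}{2} - \frac{1}{2}\right)^{2} = \left(-1\right)^{2} = 1$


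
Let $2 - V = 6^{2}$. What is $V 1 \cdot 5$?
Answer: $-170$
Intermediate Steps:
$V = -34$ ($V = 2 - 6^{2} = 2 - 36 = -34$)
$V 1 \cdot 5 = \left(-34\right) 1 \cdot 5 = \left(-34\right) 5 = -170$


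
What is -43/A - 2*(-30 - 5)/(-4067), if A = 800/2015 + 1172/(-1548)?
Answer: 3895812073/32628379 ≈ 119.40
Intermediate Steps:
A = -56159/155961 (A = 800*(1/2015) + 1172*(-1/1548) = 160/403 - 293/387 = -56159/155961 ≈ -0.36008)
-43/A - 2*(-30 - 5)/(-4067) = -43/(-56159/155961) - 2*(-30 - 5)/(-4067) = -43*(-155961/56159) - 2*(-35)*(-1/4067) = 6706323/56159 + 70*(-1/4067) = 6706323/56159 - 10/581 = 3895812073/32628379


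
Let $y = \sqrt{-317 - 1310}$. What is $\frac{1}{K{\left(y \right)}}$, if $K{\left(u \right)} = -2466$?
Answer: $- \frac{1}{2466} \approx -0.00040552$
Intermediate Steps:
$y = i \sqrt{1627}$ ($y = \sqrt{-1627} = i \sqrt{1627} \approx 40.336 i$)
$\frac{1}{K{\left(y \right)}} = \frac{1}{-2466} = - \frac{1}{2466}$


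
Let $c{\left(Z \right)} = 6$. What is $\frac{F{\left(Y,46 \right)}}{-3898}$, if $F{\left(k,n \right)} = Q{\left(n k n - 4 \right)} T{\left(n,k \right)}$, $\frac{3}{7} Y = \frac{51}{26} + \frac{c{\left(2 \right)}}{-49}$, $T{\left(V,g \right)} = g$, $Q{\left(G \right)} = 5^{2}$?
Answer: $- \frac{19525}{709436} \approx -0.027522$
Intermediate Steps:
$Q{\left(G \right)} = 25$
$Y = \frac{781}{182}$ ($Y = \frac{7 \left(\frac{51}{26} + \frac{6}{-49}\right)}{3} = \frac{7 \left(51 \cdot \frac{1}{26} + 6 \left(- \frac{1}{49}\right)\right)}{3} = \frac{7 \left(\frac{51}{26} - \frac{6}{49}\right)}{3} = \frac{7}{3} \cdot \frac{2343}{1274} = \frac{781}{182} \approx 4.2912$)
$F{\left(k,n \right)} = 25 k$
$\frac{F{\left(Y,46 \right)}}{-3898} = \frac{25 \cdot \frac{781}{182}}{-3898} = \frac{19525}{182} \left(- \frac{1}{3898}\right) = - \frac{19525}{709436}$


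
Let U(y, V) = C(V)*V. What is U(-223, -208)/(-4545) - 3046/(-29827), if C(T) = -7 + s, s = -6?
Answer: -66808138/135563715 ≈ -0.49282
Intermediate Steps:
C(T) = -13 (C(T) = -7 - 6 = -13)
U(y, V) = -13*V
U(-223, -208)/(-4545) - 3046/(-29827) = -13*(-208)/(-4545) - 3046/(-29827) = 2704*(-1/4545) - 3046*(-1/29827) = -2704/4545 + 3046/29827 = -66808138/135563715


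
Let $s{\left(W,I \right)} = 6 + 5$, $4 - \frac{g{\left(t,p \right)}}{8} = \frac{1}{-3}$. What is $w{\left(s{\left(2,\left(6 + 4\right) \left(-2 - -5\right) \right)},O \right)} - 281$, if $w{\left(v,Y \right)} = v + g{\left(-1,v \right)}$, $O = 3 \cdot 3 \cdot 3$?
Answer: $- \frac{706}{3} \approx -235.33$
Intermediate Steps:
$O = 27$ ($O = 9 \cdot 3 = 27$)
$g{\left(t,p \right)} = \frac{104}{3}$ ($g{\left(t,p \right)} = 32 - \frac{8}{-3} = 32 - - \frac{8}{3} = 32 + \frac{8}{3} = \frac{104}{3}$)
$s{\left(W,I \right)} = 11$
$w{\left(v,Y \right)} = \frac{104}{3} + v$ ($w{\left(v,Y \right)} = v + \frac{104}{3} = \frac{104}{3} + v$)
$w{\left(s{\left(2,\left(6 + 4\right) \left(-2 - -5\right) \right)},O \right)} - 281 = \left(\frac{104}{3} + 11\right) - 281 = \frac{137}{3} - 281 = - \frac{706}{3}$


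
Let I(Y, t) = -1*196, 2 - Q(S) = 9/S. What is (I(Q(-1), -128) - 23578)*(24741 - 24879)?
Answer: 3280812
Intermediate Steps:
Q(S) = 2 - 9/S
I(Y, t) = -196
(I(Q(-1), -128) - 23578)*(24741 - 24879) = (-196 - 23578)*(24741 - 24879) = -23774*(-138) = 3280812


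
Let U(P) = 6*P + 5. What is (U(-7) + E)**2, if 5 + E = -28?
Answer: 4900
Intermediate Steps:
E = -33 (E = -5 - 28 = -33)
U(P) = 5 + 6*P
(U(-7) + E)**2 = ((5 + 6*(-7)) - 33)**2 = ((5 - 42) - 33)**2 = (-37 - 33)**2 = (-70)**2 = 4900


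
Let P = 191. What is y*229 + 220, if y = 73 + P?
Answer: 60676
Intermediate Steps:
y = 264 (y = 73 + 191 = 264)
y*229 + 220 = 264*229 + 220 = 60456 + 220 = 60676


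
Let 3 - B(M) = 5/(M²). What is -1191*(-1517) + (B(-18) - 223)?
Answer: 585314743/324 ≈ 1.8065e+6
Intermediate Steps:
B(M) = 3 - 5/M² (B(M) = 3 - 5/(M²) = 3 - 5/M²)
-1191*(-1517) + (B(-18) - 223) = -1191*(-1517) + ((3 - 5/(-18)²) - 223) = 1806747 + ((3 - 5*1/324) - 223) = 1806747 + ((3 - 5/324) - 223) = 1806747 + (967/324 - 223) = 1806747 - 71285/324 = 585314743/324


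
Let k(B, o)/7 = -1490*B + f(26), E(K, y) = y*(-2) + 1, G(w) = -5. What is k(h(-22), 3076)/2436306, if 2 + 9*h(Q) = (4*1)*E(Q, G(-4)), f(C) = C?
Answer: -72737/3654459 ≈ -0.019904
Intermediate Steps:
E(K, y) = 1 - 2*y (E(K, y) = -2*y + 1 = 1 - 2*y)
h(Q) = 14/3 (h(Q) = -2/9 + ((4*1)*(1 - 2*(-5)))/9 = -2/9 + (4*(1 + 10))/9 = -2/9 + (4*11)/9 = -2/9 + (⅑)*44 = -2/9 + 44/9 = 14/3)
k(B, o) = 182 - 10430*B (k(B, o) = 7*(-1490*B + 26) = 7*(26 - 1490*B) = 182 - 10430*B)
k(h(-22), 3076)/2436306 = (182 - 10430*14/3)/2436306 = (182 - 146020/3)*(1/2436306) = -145474/3*1/2436306 = -72737/3654459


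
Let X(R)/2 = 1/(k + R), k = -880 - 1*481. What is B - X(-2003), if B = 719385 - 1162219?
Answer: -744846787/1682 ≈ -4.4283e+5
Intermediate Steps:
B = -442834
k = -1361 (k = -880 - 481 = -1361)
X(R) = 2/(-1361 + R)
B - X(-2003) = -442834 - 2/(-1361 - 2003) = -442834 - 2/(-3364) = -442834 - 2*(-1)/3364 = -442834 - 1*(-1/1682) = -442834 + 1/1682 = -744846787/1682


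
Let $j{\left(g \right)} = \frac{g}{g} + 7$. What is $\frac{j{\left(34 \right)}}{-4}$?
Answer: $-2$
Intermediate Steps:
$j{\left(g \right)} = 8$ ($j{\left(g \right)} = 1 + 7 = 8$)
$\frac{j{\left(34 \right)}}{-4} = \frac{8}{-4} = 8 \left(- \frac{1}{4}\right) = -2$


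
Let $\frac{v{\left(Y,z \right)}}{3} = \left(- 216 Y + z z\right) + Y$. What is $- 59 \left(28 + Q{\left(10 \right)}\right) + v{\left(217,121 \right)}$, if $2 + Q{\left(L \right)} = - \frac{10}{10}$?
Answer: $-97517$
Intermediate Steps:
$Q{\left(L \right)} = -3$ ($Q{\left(L \right)} = -2 - \frac{10}{10} = -2 - 1 = -3$)
$v{\left(Y,z \right)} = - 645 Y + 3 z^{2}$ ($v{\left(Y,z \right)} = 3 \left(\left(- 216 Y + z z\right) + Y\right) = 3 \left(\left(- 216 Y + z^{2}\right) + Y\right) = 3 \left(\left(z^{2} - 216 Y\right) + Y\right) = 3 \left(z^{2} - 215 Y\right) = - 645 Y + 3 z^{2}$)
$- 59 \left(28 + Q{\left(10 \right)}\right) + v{\left(217,121 \right)} = - 59 \left(28 - 3\right) + \left(\left(-645\right) 217 + 3 \cdot 121^{2}\right) = \left(-59\right) 25 + \left(-139965 + 3 \cdot 14641\right) = -1475 + \left(-139965 + 43923\right) = -1475 - 96042 = -97517$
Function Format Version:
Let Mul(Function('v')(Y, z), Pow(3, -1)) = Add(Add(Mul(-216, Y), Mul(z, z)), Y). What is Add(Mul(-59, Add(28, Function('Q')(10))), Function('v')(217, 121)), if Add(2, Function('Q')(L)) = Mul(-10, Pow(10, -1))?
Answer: -97517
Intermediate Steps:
Function('Q')(L) = -3 (Function('Q')(L) = Add(-2, Mul(-10, Pow(10, -1))) = Add(-2, Mul(-10, Rational(1, 10))) = Add(-2, -1) = -3)
Function('v')(Y, z) = Add(Mul(-645, Y), Mul(3, Pow(z, 2))) (Function('v')(Y, z) = Mul(3, Add(Add(Mul(-216, Y), Mul(z, z)), Y)) = Mul(3, Add(Add(Mul(-216, Y), Pow(z, 2)), Y)) = Mul(3, Add(Add(Pow(z, 2), Mul(-216, Y)), Y)) = Mul(3, Add(Pow(z, 2), Mul(-215, Y))) = Add(Mul(-645, Y), Mul(3, Pow(z, 2))))
Add(Mul(-59, Add(28, Function('Q')(10))), Function('v')(217, 121)) = Add(Mul(-59, Add(28, -3)), Add(Mul(-645, 217), Mul(3, Pow(121, 2)))) = Add(Mul(-59, 25), Add(-139965, Mul(3, 14641))) = Add(-1475, Add(-139965, 43923)) = Add(-1475, -96042) = -97517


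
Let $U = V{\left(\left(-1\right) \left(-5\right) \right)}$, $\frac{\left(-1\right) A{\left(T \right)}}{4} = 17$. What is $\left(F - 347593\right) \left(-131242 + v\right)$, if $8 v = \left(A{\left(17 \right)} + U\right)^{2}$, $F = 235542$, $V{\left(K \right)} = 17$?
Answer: $\frac{117354934085}{8} \approx 1.4669 \cdot 10^{10}$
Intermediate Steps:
$A{\left(T \right)} = -68$ ($A{\left(T \right)} = \left(-4\right) 17 = -68$)
$U = 17$
$v = \frac{2601}{8}$ ($v = \frac{\left(-68 + 17\right)^{2}}{8} = \frac{\left(-51\right)^{2}}{8} = \frac{1}{8} \cdot 2601 = \frac{2601}{8} \approx 325.13$)
$\left(F - 347593\right) \left(-131242 + v\right) = \left(235542 - 347593\right) \left(-131242 + \frac{2601}{8}\right) = \left(-112051\right) \left(- \frac{1047335}{8}\right) = \frac{117354934085}{8}$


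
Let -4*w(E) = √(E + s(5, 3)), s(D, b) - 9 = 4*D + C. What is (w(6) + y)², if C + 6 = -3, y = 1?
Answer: (4 - √26)²/16 ≈ 0.075490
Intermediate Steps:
C = -9 (C = -6 - 3 = -9)
s(D, b) = 4*D (s(D, b) = 9 + (4*D - 9) = 9 + (-9 + 4*D) = 4*D)
w(E) = -√(20 + E)/4 (w(E) = -√(E + 4*5)/4 = -√(E + 20)/4 = -√(20 + E)/4)
(w(6) + y)² = (-√(20 + 6)/4 + 1)² = (-√26/4 + 1)² = (1 - √26/4)²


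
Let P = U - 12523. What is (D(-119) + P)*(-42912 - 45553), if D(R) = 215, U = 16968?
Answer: -412246900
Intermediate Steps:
P = 4445 (P = 16968 - 12523 = 4445)
(D(-119) + P)*(-42912 - 45553) = (215 + 4445)*(-42912 - 45553) = 4660*(-88465) = -412246900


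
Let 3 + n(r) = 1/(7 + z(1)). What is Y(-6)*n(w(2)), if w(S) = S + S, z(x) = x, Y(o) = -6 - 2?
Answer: 23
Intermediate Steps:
Y(o) = -8
w(S) = 2*S
n(r) = -23/8 (n(r) = -3 + 1/(7 + 1) = -3 + 1/8 = -23/8)
Y(-6)*n(w(2)) = -8*(-23/8) = 23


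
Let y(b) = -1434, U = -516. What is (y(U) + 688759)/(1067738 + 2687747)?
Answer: 137465/751097 ≈ 0.18302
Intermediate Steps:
(y(U) + 688759)/(1067738 + 2687747) = (-1434 + 688759)/(1067738 + 2687747) = 687325/3755485 = 687325*(1/3755485) = 137465/751097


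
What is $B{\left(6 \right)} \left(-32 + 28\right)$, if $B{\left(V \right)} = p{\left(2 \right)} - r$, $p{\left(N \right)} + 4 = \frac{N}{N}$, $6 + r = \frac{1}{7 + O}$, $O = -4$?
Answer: $- \frac{32}{3} \approx -10.667$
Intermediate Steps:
$r = - \frac{17}{3}$ ($r = -6 + \frac{1}{7 - 4} = -6 + \frac{1}{3} = - \frac{17}{3} \approx -5.6667$)
$p{\left(N \right)} = -3$ ($p{\left(N \right)} = -4 + \frac{N}{N} = -4 + 1 = -3$)
$B{\left(V \right)} = \frac{8}{3}$ ($B{\left(V \right)} = -3 - - \frac{17}{3} = -3 + \frac{17}{3} = \frac{8}{3}$)
$B{\left(6 \right)} \left(-32 + 28\right) = \frac{8 \left(-32 + 28\right)}{3} = \frac{8}{3} \left(-4\right) = - \frac{32}{3}$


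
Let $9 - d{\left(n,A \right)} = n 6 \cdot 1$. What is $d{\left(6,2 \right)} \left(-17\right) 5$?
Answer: $2295$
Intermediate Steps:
$d{\left(n,A \right)} = 9 - 6 n$ ($d{\left(n,A \right)} = 9 - n 6 \cdot 1 = 9 - 6 n 1 = 9 - 6 n$)
$d{\left(6,2 \right)} \left(-17\right) 5 = \left(9 - 36\right) \left(-17\right) 5 = \left(-27\right) \left(-17\right) 5 = 459 \cdot 5 = 2295$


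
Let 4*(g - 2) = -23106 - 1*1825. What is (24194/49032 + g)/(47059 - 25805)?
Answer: -76370485/260531532 ≈ -0.29313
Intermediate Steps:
g = -24923/4 (g = 2 + (-23106 - 1*1825)/4 = 2 + (-23106 - 1825)/4 = 2 + (1/4)*(-24931) = 2 - 24931/4 = -24923/4 ≈ -6230.8)
(24194/49032 + g)/(47059 - 25805) = (24194/49032 - 24923/4)/(47059 - 25805) = (24194*(1/49032) - 24923/4)/21254 = (12097/24516 - 24923/4)*(1/21254) = -76370485/12258*1/21254 = -76370485/260531532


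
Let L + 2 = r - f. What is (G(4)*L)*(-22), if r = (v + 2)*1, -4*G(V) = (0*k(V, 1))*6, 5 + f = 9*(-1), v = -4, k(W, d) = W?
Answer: 0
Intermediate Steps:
f = -14 (f = -5 + 9*(-1) = -5 - 9 = -14)
G(V) = 0 (G(V) = -0*V*6/4 = -0*6 = -¼*0 = 0)
r = -2 (r = (-4 + 2)*1 = -2*1 = -2)
L = 10 (L = -2 + (-2 - 1*(-14)) = -2 + (-2 + 14) = -2 + 12 = 10)
(G(4)*L)*(-22) = (0*10)*(-22) = 0*(-22) = 0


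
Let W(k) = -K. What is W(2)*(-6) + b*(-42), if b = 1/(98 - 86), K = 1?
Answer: 5/2 ≈ 2.5000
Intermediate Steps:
W(k) = -1 (W(k) = -1*1 = -1)
b = 1/12 ≈ 0.083333
W(2)*(-6) + b*(-42) = -1*(-6) + (1/12)*(-42) = 6 - 7/2 = 5/2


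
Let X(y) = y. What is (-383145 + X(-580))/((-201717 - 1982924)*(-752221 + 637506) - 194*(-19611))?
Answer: -383725/250614896849 ≈ -1.5311e-6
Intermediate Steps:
(-383145 + X(-580))/((-201717 - 1982924)*(-752221 + 637506) - 194*(-19611)) = (-383145 - 580)/((-201717 - 1982924)*(-752221 + 637506) - 194*(-19611)) = -383725/(-2184641*(-114715) + 3804534) = -383725/(250611092315 + 3804534) = -383725/250614896849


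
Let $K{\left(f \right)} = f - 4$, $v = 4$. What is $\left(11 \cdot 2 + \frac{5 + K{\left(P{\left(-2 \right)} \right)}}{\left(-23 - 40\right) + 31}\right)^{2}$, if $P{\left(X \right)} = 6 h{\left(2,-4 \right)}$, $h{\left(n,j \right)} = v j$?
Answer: $\frac{638401}{1024} \approx 623.44$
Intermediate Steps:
$h{\left(n,j \right)} = 4 j$
$P{\left(X \right)} = -96$ ($P{\left(X \right)} = 6 \cdot 4 \left(-4\right) = 6 \left(-16\right) = -96$)
$K{\left(f \right)} = -4 + f$
$\left(11 \cdot 2 + \frac{5 + K{\left(P{\left(-2 \right)} \right)}}{\left(-23 - 40\right) + 31}\right)^{2} = \left(11 \cdot 2 + \frac{5 - 100}{\left(-23 - 40\right) + 31}\right)^{2} = \left(22 + \frac{5 - 100}{\left(-23 - 40\right) + 31}\right)^{2} = \left(22 - \frac{95}{-63 + 31}\right)^{2} = \left(22 - \frac{95}{-32}\right)^{2} = \left(22 - - \frac{95}{32}\right)^{2} = \left(22 + \frac{95}{32}\right)^{2} = \left(\frac{799}{32}\right)^{2} = \frac{638401}{1024}$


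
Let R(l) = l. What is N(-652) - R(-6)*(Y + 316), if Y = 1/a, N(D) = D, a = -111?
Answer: 46026/37 ≈ 1243.9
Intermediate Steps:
Y = -1/111 (Y = 1/(-111) = -1/111 ≈ -0.0090090)
N(-652) - R(-6)*(Y + 316) = -652 - (-6)*(-1/111 + 316) = -652 - (-6)*35075/111 = -652 - 1*(-70150/37) = -652 + 70150/37 = 46026/37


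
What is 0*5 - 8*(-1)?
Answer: 8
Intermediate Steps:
0*5 - 8*(-1) = 0 + 8 = 8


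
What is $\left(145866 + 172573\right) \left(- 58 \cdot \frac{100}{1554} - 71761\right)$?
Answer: $- \frac{17756539811483}{777} \approx -2.2853 \cdot 10^{10}$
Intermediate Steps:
$\left(145866 + 172573\right) \left(- 58 \cdot \frac{100}{1554} - 71761\right) = 318439 \left(- 58 \cdot 100 \cdot \frac{1}{1554} - 71761\right) = 318439 \left(\left(-58\right) \frac{50}{777} - 71761\right) = 318439 \left(- \frac{2900}{777} - 71761\right) = 318439 \left(- \frac{55761197}{777}\right) = - \frac{17756539811483}{777}$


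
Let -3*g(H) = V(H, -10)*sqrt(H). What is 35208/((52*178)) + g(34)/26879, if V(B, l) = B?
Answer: 4401/1157 - 34*sqrt(34)/80637 ≈ 3.8013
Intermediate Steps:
g(H) = -H**(3/2)/3 (g(H) = -H*sqrt(H)/3 = -H**(3/2)/3)
35208/((52*178)) + g(34)/26879 = 35208/((52*178)) - 34*sqrt(34)/3/26879 = 35208/9256 - 34*sqrt(34)/3*(1/26879) = 35208*(1/9256) - 34*sqrt(34)/3*(1/26879) = 4401/1157 - 34*sqrt(34)/80637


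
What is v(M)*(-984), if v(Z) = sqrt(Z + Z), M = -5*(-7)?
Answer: -984*sqrt(70) ≈ -8232.7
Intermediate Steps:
M = 35
v(Z) = sqrt(2)*sqrt(Z) (v(Z) = sqrt(2*Z) = sqrt(2)*sqrt(Z))
v(M)*(-984) = (sqrt(2)*sqrt(35))*(-984) = sqrt(70)*(-984) = -984*sqrt(70)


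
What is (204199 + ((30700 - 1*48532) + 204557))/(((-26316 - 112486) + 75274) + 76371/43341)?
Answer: -5647679028/917763559 ≈ -6.1537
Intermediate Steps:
(204199 + ((30700 - 1*48532) + 204557))/(((-26316 - 112486) + 75274) + 76371/43341) = (204199 + ((30700 - 48532) + 204557))/((-138802 + 75274) + 76371*(1/43341)) = (204199 + (-17832 + 204557))/(-63528 + 25457/14447) = (204199 + 186725)/(-917763559/14447) = 390924*(-14447/917763559) = -5647679028/917763559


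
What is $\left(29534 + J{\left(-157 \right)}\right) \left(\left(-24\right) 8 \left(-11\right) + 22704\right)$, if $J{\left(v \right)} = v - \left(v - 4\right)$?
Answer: $733015008$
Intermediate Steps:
$J{\left(v \right)} = 4$ ($J{\left(v \right)} = v - \left(v - 4\right) = v - \left(-4 + v\right) = 4$)
$\left(29534 + J{\left(-157 \right)}\right) \left(\left(-24\right) 8 \left(-11\right) + 22704\right) = \left(29534 + 4\right) \left(\left(-24\right) 8 \left(-11\right) + 22704\right) = 29538 \left(\left(-192\right) \left(-11\right) + 22704\right) = 29538 \left(2112 + 22704\right) = 29538 \cdot 24816 = 733015008$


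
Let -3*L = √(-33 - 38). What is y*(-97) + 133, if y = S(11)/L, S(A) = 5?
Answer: 133 - 1455*I*√71/71 ≈ 133.0 - 172.68*I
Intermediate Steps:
L = -I*√71/3 (L = -√(-33 - 38)/3 = -I*√71/3 ≈ -2.8087*I)
y = 15*I*√71/71 (y = 5/((-I*√71/3)) = 5*(3*I*√71/71) = 15*I*√71/71 ≈ 1.7802*I)
y*(-97) + 133 = (15*I*√71/71)*(-97) + 133 = -1455*I*√71/71 + 133 = 133 - 1455*I*√71/71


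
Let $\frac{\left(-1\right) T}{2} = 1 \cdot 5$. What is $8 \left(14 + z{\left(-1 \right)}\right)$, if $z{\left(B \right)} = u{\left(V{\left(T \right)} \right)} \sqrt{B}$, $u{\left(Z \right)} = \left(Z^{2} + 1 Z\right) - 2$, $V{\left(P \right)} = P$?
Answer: $112 + 704 i \approx 112.0 + 704.0 i$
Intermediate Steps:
$T = -10$ ($T = - 2 \cdot 1 \cdot 5 = \left(-2\right) 5 = -10$)
$u{\left(Z \right)} = -2 + Z + Z^{2}$ ($u{\left(Z \right)} = \left(Z^{2} + Z\right) + \left(-3 + 1\right) = \left(Z + Z^{2}\right) - 2 = -2 + Z + Z^{2}$)
$z{\left(B \right)} = 88 \sqrt{B}$ ($z{\left(B \right)} = \left(-2 - 10 + \left(-10\right)^{2}\right) \sqrt{B} = \left(-2 - 10 + 100\right) \sqrt{B} = 88 \sqrt{B}$)
$8 \left(14 + z{\left(-1 \right)}\right) = 8 \left(14 + 88 \sqrt{-1}\right) = 8 \left(14 + 88 i\right) = 112 + 704 i$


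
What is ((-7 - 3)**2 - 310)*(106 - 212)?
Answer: 22260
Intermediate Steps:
((-7 - 3)**2 - 310)*(106 - 212) = ((-10)**2 - 310)*(-106) = (100 - 310)*(-106) = -210*(-106) = 22260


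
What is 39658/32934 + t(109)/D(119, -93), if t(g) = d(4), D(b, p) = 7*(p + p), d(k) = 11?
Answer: 2848469/2382226 ≈ 1.1957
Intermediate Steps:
D(b, p) = 14*p (D(b, p) = 7*(2*p) = 14*p)
t(g) = 11
39658/32934 + t(109)/D(119, -93) = 39658/32934 + 11/((14*(-93))) = 39658*(1/32934) + 11/(-1302) = 19829/16467 + 11*(-1/1302) = 19829/16467 - 11/1302 = 2848469/2382226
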